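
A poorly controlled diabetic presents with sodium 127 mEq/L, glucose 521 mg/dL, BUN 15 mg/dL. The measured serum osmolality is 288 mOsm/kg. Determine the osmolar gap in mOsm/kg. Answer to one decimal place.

-0.3 mOsm/kg

Calculated osmolality = 2·Na + glucose/18 + BUN/2.8
= 2·127 + 521/18 + 15/2.8
= 254 + 28.94 + 5.36
= 288.3 mOsm/kg ≈ 288.3 mOsm/kg
Osmolar gap = measured − calculated = 288 − 288.3 = -0.3 mOsm/kg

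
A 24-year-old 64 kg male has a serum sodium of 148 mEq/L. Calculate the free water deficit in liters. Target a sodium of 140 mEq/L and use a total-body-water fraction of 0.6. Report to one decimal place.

2.2 L

TBW = 0.6 · 64 = 38.4 L
Free water deficit = TBW · (Na/140 − 1)
= 38.4 · (148/140 − 1)
= 38.4 · 0.0571
= 2.19 L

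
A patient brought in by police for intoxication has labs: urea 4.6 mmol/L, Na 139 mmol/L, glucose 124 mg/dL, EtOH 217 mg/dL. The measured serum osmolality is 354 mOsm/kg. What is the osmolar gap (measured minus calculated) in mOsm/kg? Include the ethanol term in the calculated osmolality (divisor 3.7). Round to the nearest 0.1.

5.9 mOsm/kg

Calculated osmolality = 2·Na + glucose/18 + urea + ethanol/3.7
= 2·139 + 124/18 + 4.6 + 217/3.7
= 278 + 6.89 + 4.60 + 58.65
= 348.14 mOsm/kg ≈ 348.1 mOsm/kg
Osmolar gap = measured − calculated = 354 − 348.1 = 5.9 mOsm/kg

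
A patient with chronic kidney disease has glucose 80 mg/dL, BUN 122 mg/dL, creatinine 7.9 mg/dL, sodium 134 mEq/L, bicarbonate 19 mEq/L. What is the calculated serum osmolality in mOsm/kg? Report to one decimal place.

316.0 mOsm/kg

Calculated osmolality = 2·Na + glucose/18 + BUN/2.8
= 2·134 + 80/18 + 122/2.8
= 268 + 4.44 + 43.57
= 316.01 mOsm/kg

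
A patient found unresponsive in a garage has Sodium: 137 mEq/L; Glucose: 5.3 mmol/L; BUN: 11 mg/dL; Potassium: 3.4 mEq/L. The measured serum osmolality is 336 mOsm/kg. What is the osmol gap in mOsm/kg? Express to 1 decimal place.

52.8 mOsm/kg

Calculated osmolality = 2·Na + glucose + BUN/2.8
= 2·137 + 5.3 + 11/2.8
= 274 + 5.30 + 3.93
= 283.23 mOsm/kg ≈ 283.2 mOsm/kg
Osmolar gap = measured − calculated = 336 − 283.2 = 52.8 mOsm/kg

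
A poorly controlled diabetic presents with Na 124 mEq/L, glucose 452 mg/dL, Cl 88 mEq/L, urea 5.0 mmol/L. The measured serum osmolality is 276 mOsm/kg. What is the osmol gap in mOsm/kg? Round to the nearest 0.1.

Calculated osmolality = 2·Na + glucose/18 + urea
= 2·124 + 452/18 + 5
= 248 + 25.11 + 5
= 278.11 mOsm/kg ≈ 278.1 mOsm/kg
Osmolar gap = measured − calculated = 276 − 278.1 = -2.1 mOsm/kg

-2.1 mOsm/kg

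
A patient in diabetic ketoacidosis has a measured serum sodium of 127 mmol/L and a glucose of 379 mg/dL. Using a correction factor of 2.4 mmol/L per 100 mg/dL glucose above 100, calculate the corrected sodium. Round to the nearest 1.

Corrected Na = measured Na + 2.4 · (glucose − 100)/100
= 127 + 2.4 · (379 − 100)/100
= 127 + 6.7
= 133.7 mmol/L

134 mmol/L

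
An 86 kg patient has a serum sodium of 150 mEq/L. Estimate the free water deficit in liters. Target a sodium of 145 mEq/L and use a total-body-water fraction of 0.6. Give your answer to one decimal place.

1.8 L

TBW = 0.6 · 86 = 51.6 L
Free water deficit = TBW · (Na/145 − 1)
= 51.6 · (150/145 − 1)
= 51.6 · 0.0345
= 1.78 L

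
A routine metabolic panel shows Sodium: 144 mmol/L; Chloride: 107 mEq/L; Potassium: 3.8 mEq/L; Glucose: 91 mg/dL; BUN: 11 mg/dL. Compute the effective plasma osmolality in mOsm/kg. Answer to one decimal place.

Effective osmolality excludes urea (freely permeant across cell membranes):
2·Na + glucose/18
= 2·144 + 91/18
= 288 + 5.06
= 293.06 mOsm/kg

293.1 mOsm/kg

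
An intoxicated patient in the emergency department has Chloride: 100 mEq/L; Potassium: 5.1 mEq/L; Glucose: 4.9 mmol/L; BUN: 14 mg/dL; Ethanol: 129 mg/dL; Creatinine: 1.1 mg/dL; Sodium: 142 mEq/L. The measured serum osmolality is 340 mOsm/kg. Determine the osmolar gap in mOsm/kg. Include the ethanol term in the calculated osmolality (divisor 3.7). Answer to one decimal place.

Calculated osmolality = 2·Na + glucose + BUN/2.8 + ethanol/3.7
= 2·142 + 4.9 + 14/2.8 + 129/3.7
= 284 + 4.90 + 5 + 34.86
= 328.76 mOsm/kg ≈ 328.8 mOsm/kg
Osmolar gap = measured − calculated = 340 − 328.8 = 11.2 mOsm/kg

11.2 mOsm/kg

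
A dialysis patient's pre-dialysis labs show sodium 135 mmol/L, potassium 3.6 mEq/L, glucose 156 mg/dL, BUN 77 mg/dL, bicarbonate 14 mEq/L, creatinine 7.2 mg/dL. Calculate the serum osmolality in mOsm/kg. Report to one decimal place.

Calculated osmolality = 2·Na + glucose/18 + BUN/2.8
= 2·135 + 156/18 + 77/2.8
= 270 + 8.67 + 27.50
= 306.17 mOsm/kg

306.2 mOsm/kg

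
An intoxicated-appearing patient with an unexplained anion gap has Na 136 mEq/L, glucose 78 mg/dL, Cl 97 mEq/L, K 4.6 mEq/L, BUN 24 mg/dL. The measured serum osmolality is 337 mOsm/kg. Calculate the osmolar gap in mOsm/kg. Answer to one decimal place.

Calculated osmolality = 2·Na + glucose/18 + BUN/2.8
= 2·136 + 78/18 + 24/2.8
= 272 + 4.33 + 8.57
= 284.9 mOsm/kg ≈ 284.9 mOsm/kg
Osmolar gap = measured − calculated = 337 − 284.9 = 52.1 mOsm/kg

52.1 mOsm/kg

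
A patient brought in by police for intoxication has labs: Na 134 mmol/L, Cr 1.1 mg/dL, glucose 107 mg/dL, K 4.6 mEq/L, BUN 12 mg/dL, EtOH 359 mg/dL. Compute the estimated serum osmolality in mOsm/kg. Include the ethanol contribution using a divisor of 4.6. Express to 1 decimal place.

356.3 mOsm/kg

Calculated osmolality = 2·Na + glucose/18 + BUN/2.8 + ethanol/4.6
= 2·134 + 107/18 + 12/2.8 + 359/4.6
= 268 + 5.94 + 4.29 + 78.04
= 356.27 mOsm/kg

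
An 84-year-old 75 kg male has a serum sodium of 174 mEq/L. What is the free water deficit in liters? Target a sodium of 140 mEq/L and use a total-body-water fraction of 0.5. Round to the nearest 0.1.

TBW = 0.5 · 75 = 37.5 L
Free water deficit = TBW · (Na/140 − 1)
= 37.5 · (174/140 − 1)
= 37.5 · 0.2429
= 9.11 L

9.1 L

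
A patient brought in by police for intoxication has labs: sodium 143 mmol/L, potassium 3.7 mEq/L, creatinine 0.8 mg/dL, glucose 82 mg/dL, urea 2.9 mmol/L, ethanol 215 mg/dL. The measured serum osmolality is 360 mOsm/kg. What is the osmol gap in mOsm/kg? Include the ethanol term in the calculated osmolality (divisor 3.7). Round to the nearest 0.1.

8.4 mOsm/kg

Calculated osmolality = 2·Na + glucose/18 + urea + ethanol/3.7
= 2·143 + 82/18 + 2.9 + 215/3.7
= 286 + 4.56 + 2.90 + 58.11
= 351.57 mOsm/kg ≈ 351.6 mOsm/kg
Osmolar gap = measured − calculated = 360 − 351.6 = 8.4 mOsm/kg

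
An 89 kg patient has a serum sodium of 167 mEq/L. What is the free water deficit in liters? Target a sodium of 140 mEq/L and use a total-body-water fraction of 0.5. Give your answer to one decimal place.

TBW = 0.5 · 89 = 44.5 L
Free water deficit = TBW · (Na/140 − 1)
= 44.5 · (167/140 − 1)
= 44.5 · 0.1929
= 8.58 L

8.6 L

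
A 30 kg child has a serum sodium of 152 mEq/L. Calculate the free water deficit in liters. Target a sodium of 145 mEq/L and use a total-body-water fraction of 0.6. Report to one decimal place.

0.9 L

TBW = 0.6 · 30 = 18 L
Free water deficit = TBW · (Na/145 − 1)
= 18 · (152/145 − 1)
= 18 · 0.0483
= 0.87 L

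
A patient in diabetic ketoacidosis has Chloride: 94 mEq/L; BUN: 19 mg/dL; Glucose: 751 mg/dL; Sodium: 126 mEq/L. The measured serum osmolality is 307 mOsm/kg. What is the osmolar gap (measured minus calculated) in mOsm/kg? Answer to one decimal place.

6.5 mOsm/kg

Calculated osmolality = 2·Na + glucose/18 + BUN/2.8
= 2·126 + 751/18 + 19/2.8
= 252 + 41.72 + 6.79
= 300.51 mOsm/kg ≈ 300.5 mOsm/kg
Osmolar gap = measured − calculated = 307 − 300.5 = 6.5 mOsm/kg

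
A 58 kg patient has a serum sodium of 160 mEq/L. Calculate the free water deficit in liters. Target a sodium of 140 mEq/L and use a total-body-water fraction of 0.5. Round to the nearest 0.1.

4.1 L

TBW = 0.5 · 58 = 29 L
Free water deficit = TBW · (Na/140 − 1)
= 29 · (160/140 − 1)
= 29 · 0.1429
= 4.14 L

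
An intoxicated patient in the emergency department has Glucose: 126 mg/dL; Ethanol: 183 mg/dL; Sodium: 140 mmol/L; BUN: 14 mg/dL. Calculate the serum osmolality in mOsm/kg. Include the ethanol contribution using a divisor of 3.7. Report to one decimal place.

341.5 mOsm/kg

Calculated osmolality = 2·Na + glucose/18 + BUN/2.8 + ethanol/3.7
= 2·140 + 126/18 + 14/2.8 + 183/3.7
= 280 + 7 + 5 + 49.46
= 341.46 mOsm/kg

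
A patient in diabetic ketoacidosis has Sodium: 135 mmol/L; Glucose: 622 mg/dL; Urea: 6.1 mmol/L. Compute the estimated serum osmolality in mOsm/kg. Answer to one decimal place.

310.7 mOsm/kg

Calculated osmolality = 2·Na + glucose/18 + urea
= 2·135 + 622/18 + 6.1
= 270 + 34.56 + 6.10
= 310.66 mOsm/kg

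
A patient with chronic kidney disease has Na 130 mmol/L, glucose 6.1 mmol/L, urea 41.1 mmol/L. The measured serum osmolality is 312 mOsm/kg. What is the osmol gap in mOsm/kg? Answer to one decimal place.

4.8 mOsm/kg

Calculated osmolality = 2·Na + glucose + urea
= 2·130 + 6.1 + 41.1
= 260 + 6.10 + 41.10
= 307.2 mOsm/kg ≈ 307.2 mOsm/kg
Osmolar gap = measured − calculated = 312 − 307.2 = 4.8 mOsm/kg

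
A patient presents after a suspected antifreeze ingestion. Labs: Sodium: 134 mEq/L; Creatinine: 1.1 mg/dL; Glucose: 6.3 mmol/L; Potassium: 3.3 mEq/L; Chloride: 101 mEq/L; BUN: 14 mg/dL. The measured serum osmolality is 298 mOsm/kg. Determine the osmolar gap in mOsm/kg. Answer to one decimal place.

18.7 mOsm/kg

Calculated osmolality = 2·Na + glucose + BUN/2.8
= 2·134 + 6.3 + 14/2.8
= 268 + 6.30 + 5
= 279.3 mOsm/kg ≈ 279.3 mOsm/kg
Osmolar gap = measured − calculated = 298 − 279.3 = 18.7 mOsm/kg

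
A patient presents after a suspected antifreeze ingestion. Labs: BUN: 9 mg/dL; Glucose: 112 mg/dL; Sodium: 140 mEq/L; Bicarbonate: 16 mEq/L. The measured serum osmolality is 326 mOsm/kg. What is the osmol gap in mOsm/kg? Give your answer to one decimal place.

36.6 mOsm/kg

Calculated osmolality = 2·Na + glucose/18 + BUN/2.8
= 2·140 + 112/18 + 9/2.8
= 280 + 6.22 + 3.21
= 289.43 mOsm/kg ≈ 289.4 mOsm/kg
Osmolar gap = measured − calculated = 326 − 289.4 = 36.6 mOsm/kg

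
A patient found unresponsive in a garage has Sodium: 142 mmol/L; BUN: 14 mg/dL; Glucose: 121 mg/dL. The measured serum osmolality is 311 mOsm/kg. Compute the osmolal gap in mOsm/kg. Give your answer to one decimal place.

Calculated osmolality = 2·Na + glucose/18 + BUN/2.8
= 2·142 + 121/18 + 14/2.8
= 284 + 6.72 + 5
= 295.72 mOsm/kg ≈ 295.7 mOsm/kg
Osmolar gap = measured − calculated = 311 − 295.7 = 15.3 mOsm/kg

15.3 mOsm/kg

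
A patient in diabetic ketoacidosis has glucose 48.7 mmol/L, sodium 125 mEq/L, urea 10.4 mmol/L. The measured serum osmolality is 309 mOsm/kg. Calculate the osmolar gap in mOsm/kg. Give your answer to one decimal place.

Calculated osmolality = 2·Na + glucose + urea
= 2·125 + 48.7 + 10.4
= 250 + 48.70 + 10.40
= 309.1 mOsm/kg ≈ 309.1 mOsm/kg
Osmolar gap = measured − calculated = 309 − 309.1 = -0.1 mOsm/kg

-0.1 mOsm/kg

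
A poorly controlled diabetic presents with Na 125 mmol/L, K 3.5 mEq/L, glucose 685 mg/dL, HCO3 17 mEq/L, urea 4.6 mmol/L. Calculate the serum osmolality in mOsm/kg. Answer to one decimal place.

Calculated osmolality = 2·Na + glucose/18 + urea
= 2·125 + 685/18 + 4.6
= 250 + 38.06 + 4.60
= 292.66 mOsm/kg

292.7 mOsm/kg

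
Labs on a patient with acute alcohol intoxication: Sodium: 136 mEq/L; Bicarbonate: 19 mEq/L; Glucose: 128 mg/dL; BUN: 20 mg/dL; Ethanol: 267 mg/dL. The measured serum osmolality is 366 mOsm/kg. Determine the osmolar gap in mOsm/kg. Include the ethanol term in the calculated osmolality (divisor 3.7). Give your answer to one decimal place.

7.6 mOsm/kg

Calculated osmolality = 2·Na + glucose/18 + BUN/2.8 + ethanol/3.7
= 2·136 + 128/18 + 20/2.8 + 267/3.7
= 272 + 7.11 + 7.14 + 72.16
= 358.41 mOsm/kg ≈ 358.4 mOsm/kg
Osmolar gap = measured − calculated = 366 − 358.4 = 7.6 mOsm/kg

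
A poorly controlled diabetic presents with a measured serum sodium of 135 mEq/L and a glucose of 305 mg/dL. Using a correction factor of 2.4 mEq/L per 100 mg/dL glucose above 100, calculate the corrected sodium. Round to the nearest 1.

140 mEq/L

Corrected Na = measured Na + 2.4 · (glucose − 100)/100
= 135 + 2.4 · (305 − 100)/100
= 135 + 4.9
= 139.9 mEq/L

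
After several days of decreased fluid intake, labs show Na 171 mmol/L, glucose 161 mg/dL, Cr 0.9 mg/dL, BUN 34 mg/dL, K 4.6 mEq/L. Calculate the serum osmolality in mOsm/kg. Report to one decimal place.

Calculated osmolality = 2·Na + glucose/18 + BUN/2.8
= 2·171 + 161/18 + 34/2.8
= 342 + 8.94 + 12.14
= 363.08 mOsm/kg

363.1 mOsm/kg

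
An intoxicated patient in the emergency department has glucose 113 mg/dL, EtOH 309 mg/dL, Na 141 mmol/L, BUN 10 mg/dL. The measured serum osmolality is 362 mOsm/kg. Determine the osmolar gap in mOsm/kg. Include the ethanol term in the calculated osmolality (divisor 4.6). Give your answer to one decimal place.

Calculated osmolality = 2·Na + glucose/18 + BUN/2.8 + ethanol/4.6
= 2·141 + 113/18 + 10/2.8 + 309/4.6
= 282 + 6.28 + 3.57 + 67.17
= 359.02 mOsm/kg ≈ 359.0 mOsm/kg
Osmolar gap = measured − calculated = 362 − 359.0 = 3.0 mOsm/kg

3.0 mOsm/kg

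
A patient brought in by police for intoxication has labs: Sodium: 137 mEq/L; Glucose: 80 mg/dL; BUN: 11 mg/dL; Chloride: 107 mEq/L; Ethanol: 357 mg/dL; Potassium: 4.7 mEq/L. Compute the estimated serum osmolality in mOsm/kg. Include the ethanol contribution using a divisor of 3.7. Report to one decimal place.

Calculated osmolality = 2·Na + glucose/18 + BUN/2.8 + ethanol/3.7
= 2·137 + 80/18 + 11/2.8 + 357/3.7
= 274 + 4.44 + 3.93 + 96.49
= 378.86 mOsm/kg

378.9 mOsm/kg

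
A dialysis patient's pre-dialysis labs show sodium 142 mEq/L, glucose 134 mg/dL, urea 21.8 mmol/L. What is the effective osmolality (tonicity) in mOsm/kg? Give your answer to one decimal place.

Effective osmolality excludes urea (freely permeant across cell membranes):
2·Na + glucose/18
= 2·142 + 134/18
= 284 + 7.44
= 291.44 mOsm/kg

291.4 mOsm/kg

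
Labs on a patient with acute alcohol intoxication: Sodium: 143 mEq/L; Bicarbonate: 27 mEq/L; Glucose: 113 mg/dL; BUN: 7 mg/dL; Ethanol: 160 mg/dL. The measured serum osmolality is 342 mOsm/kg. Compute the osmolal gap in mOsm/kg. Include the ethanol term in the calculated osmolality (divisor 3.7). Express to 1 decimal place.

4.0 mOsm/kg

Calculated osmolality = 2·Na + glucose/18 + BUN/2.8 + ethanol/3.7
= 2·143 + 113/18 + 7/2.8 + 160/3.7
= 286 + 6.28 + 2.50 + 43.24
= 338.02 mOsm/kg ≈ 338.0 mOsm/kg
Osmolar gap = measured − calculated = 342 − 338.0 = 4.0 mOsm/kg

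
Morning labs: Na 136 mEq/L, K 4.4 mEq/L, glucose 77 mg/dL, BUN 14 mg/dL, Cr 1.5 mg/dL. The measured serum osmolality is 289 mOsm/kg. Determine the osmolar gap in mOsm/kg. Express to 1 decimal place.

Calculated osmolality = 2·Na + glucose/18 + BUN/2.8
= 2·136 + 77/18 + 14/2.8
= 272 + 4.28 + 5
= 281.28 mOsm/kg ≈ 281.3 mOsm/kg
Osmolar gap = measured − calculated = 289 − 281.3 = 7.7 mOsm/kg

7.7 mOsm/kg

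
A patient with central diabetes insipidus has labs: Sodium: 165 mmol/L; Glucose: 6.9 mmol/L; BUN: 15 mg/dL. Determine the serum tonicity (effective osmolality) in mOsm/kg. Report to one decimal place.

Effective osmolality excludes urea (freely permeant across cell membranes):
2·Na + glucose
= 2·165 + 6.9
= 330 + 6.9
= 336.9 mOsm/kg

336.9 mOsm/kg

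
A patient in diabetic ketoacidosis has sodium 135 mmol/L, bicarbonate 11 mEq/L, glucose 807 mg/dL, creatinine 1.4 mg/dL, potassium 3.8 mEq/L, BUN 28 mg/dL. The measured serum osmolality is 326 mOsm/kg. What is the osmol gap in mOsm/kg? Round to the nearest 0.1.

Calculated osmolality = 2·Na + glucose/18 + BUN/2.8
= 2·135 + 807/18 + 28/2.8
= 270 + 44.83 + 10
= 324.83 mOsm/kg ≈ 324.8 mOsm/kg
Osmolar gap = measured − calculated = 326 − 324.8 = 1.2 mOsm/kg

1.2 mOsm/kg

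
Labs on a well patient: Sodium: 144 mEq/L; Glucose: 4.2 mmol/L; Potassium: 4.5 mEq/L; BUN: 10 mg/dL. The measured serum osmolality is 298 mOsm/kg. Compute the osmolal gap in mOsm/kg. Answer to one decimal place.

Calculated osmolality = 2·Na + glucose + BUN/2.8
= 2·144 + 4.2 + 10/2.8
= 288 + 4.20 + 3.57
= 295.77 mOsm/kg ≈ 295.8 mOsm/kg
Osmolar gap = measured − calculated = 298 − 295.8 = 2.2 mOsm/kg

2.2 mOsm/kg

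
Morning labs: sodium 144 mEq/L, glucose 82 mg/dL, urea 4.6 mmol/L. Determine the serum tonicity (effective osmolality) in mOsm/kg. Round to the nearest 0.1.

292.6 mOsm/kg

Effective osmolality excludes urea (freely permeant across cell membranes):
2·Na + glucose/18
= 2·144 + 82/18
= 288 + 4.56
= 292.56 mOsm/kg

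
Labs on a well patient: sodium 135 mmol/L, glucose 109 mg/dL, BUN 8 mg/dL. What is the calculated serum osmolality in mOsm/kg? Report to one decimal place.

Calculated osmolality = 2·Na + glucose/18 + BUN/2.8
= 2·135 + 109/18 + 8/2.8
= 270 + 6.06 + 2.86
= 278.92 mOsm/kg

278.9 mOsm/kg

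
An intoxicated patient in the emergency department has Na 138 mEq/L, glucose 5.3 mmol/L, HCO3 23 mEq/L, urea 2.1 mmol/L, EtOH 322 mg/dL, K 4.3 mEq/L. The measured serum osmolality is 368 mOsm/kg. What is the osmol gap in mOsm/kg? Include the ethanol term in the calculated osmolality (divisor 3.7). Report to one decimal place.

Calculated osmolality = 2·Na + glucose + urea + ethanol/3.7
= 2·138 + 5.3 + 2.1 + 322/3.7
= 276 + 5.30 + 2.10 + 87.03
= 370.43 mOsm/kg ≈ 370.4 mOsm/kg
Osmolar gap = measured − calculated = 368 − 370.4 = -2.4 mOsm/kg

-2.4 mOsm/kg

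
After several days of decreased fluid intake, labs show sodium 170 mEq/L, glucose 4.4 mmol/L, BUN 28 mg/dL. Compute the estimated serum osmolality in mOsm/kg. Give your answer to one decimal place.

Calculated osmolality = 2·Na + glucose + BUN/2.8
= 2·170 + 4.4 + 28/2.8
= 340 + 4.40 + 10
= 354.4 mOsm/kg

354.4 mOsm/kg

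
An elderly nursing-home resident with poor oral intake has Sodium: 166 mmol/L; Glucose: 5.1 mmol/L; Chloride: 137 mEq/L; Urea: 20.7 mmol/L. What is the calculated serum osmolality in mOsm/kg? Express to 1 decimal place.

357.8 mOsm/kg

Calculated osmolality = 2·Na + glucose + urea
= 2·166 + 5.1 + 20.7
= 332 + 5.10 + 20.70
= 357.8 mOsm/kg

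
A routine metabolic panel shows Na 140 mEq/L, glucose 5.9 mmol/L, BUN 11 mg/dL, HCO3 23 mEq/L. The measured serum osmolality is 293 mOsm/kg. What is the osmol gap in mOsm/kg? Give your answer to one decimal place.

Calculated osmolality = 2·Na + glucose + BUN/2.8
= 2·140 + 5.9 + 11/2.8
= 280 + 5.90 + 3.93
= 289.83 mOsm/kg ≈ 289.8 mOsm/kg
Osmolar gap = measured − calculated = 293 − 289.8 = 3.2 mOsm/kg

3.2 mOsm/kg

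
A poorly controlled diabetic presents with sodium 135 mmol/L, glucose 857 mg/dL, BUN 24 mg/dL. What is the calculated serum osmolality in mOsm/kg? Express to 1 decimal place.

326.2 mOsm/kg

Calculated osmolality = 2·Na + glucose/18 + BUN/2.8
= 2·135 + 857/18 + 24/2.8
= 270 + 47.61 + 8.57
= 326.18 mOsm/kg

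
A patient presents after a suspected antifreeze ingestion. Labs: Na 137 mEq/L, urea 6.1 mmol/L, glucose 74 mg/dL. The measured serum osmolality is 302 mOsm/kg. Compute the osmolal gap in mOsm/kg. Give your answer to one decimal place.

Calculated osmolality = 2·Na + glucose/18 + urea
= 2·137 + 74/18 + 6.1
= 274 + 4.11 + 6.10
= 284.21 mOsm/kg ≈ 284.2 mOsm/kg
Osmolar gap = measured − calculated = 302 − 284.2 = 17.8 mOsm/kg

17.8 mOsm/kg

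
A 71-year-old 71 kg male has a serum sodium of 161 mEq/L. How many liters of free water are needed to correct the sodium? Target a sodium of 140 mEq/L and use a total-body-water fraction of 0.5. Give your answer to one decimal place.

5.3 L

TBW = 0.5 · 71 = 35.5 L
Free water deficit = TBW · (Na/140 − 1)
= 35.5 · (161/140 − 1)
= 35.5 · 0.15
= 5.33 L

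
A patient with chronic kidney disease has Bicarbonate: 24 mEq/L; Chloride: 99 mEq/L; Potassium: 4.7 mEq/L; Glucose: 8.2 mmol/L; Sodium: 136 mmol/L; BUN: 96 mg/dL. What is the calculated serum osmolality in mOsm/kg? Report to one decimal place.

Calculated osmolality = 2·Na + glucose + BUN/2.8
= 2·136 + 8.2 + 96/2.8
= 272 + 8.20 + 34.29
= 314.49 mOsm/kg

314.5 mOsm/kg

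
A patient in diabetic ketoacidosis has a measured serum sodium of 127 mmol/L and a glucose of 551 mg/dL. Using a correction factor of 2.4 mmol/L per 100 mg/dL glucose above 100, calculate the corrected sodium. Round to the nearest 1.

Corrected Na = measured Na + 2.4 · (glucose − 100)/100
= 127 + 2.4 · (551 − 100)/100
= 127 + 10.8
= 137.8 mmol/L

138 mmol/L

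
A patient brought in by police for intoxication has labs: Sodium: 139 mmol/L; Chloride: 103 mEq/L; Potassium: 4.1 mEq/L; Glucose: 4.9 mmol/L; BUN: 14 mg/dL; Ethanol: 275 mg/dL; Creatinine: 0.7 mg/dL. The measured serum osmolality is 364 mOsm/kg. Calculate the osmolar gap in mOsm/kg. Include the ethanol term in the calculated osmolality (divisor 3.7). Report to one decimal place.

1.8 mOsm/kg

Calculated osmolality = 2·Na + glucose + BUN/2.8 + ethanol/3.7
= 2·139 + 4.9 + 14/2.8 + 275/3.7
= 278 + 4.90 + 5 + 74.32
= 362.22 mOsm/kg ≈ 362.2 mOsm/kg
Osmolar gap = measured − calculated = 364 − 362.2 = 1.8 mOsm/kg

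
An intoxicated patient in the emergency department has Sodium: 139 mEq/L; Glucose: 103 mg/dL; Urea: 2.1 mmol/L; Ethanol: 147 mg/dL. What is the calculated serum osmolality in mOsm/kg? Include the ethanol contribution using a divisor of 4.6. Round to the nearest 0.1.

317.8 mOsm/kg

Calculated osmolality = 2·Na + glucose/18 + urea + ethanol/4.6
= 2·139 + 103/18 + 2.1 + 147/4.6
= 278 + 5.72 + 2.10 + 31.96
= 317.78 mOsm/kg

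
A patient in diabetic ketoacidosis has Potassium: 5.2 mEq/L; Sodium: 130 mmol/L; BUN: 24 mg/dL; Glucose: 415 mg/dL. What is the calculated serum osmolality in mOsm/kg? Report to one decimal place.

291.6 mOsm/kg

Calculated osmolality = 2·Na + glucose/18 + BUN/2.8
= 2·130 + 415/18 + 24/2.8
= 260 + 23.06 + 8.57
= 291.63 mOsm/kg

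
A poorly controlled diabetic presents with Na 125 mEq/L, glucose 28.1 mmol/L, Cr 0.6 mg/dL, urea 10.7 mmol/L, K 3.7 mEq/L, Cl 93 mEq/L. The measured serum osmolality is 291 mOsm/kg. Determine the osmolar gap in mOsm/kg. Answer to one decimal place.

Calculated osmolality = 2·Na + glucose + urea
= 2·125 + 28.1 + 10.7
= 250 + 28.10 + 10.70
= 288.8 mOsm/kg ≈ 288.8 mOsm/kg
Osmolar gap = measured − calculated = 291 − 288.8 = 2.2 mOsm/kg

2.2 mOsm/kg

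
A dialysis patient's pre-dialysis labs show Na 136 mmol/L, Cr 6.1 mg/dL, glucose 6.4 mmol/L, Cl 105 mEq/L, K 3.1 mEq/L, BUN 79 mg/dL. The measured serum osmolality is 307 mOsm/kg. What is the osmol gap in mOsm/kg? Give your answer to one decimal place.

Calculated osmolality = 2·Na + glucose + BUN/2.8
= 2·136 + 6.4 + 79/2.8
= 272 + 6.40 + 28.21
= 306.61 mOsm/kg ≈ 306.6 mOsm/kg
Osmolar gap = measured − calculated = 307 − 306.6 = 0.4 mOsm/kg

0.4 mOsm/kg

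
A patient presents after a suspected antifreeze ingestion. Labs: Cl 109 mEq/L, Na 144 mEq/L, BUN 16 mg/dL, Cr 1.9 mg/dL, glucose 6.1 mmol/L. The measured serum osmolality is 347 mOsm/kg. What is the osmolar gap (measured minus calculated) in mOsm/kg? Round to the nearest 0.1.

47.2 mOsm/kg

Calculated osmolality = 2·Na + glucose + BUN/2.8
= 2·144 + 6.1 + 16/2.8
= 288 + 6.10 + 5.71
= 299.81 mOsm/kg ≈ 299.8 mOsm/kg
Osmolar gap = measured − calculated = 347 − 299.8 = 47.2 mOsm/kg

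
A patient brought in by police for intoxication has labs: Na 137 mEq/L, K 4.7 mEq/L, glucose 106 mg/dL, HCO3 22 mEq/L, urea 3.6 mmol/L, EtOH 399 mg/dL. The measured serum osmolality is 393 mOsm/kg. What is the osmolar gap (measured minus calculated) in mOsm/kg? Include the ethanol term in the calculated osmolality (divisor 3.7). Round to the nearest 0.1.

1.7 mOsm/kg

Calculated osmolality = 2·Na + glucose/18 + urea + ethanol/3.7
= 2·137 + 106/18 + 3.6 + 399/3.7
= 274 + 5.89 + 3.60 + 107.84
= 391.33 mOsm/kg ≈ 391.3 mOsm/kg
Osmolar gap = measured − calculated = 393 − 391.3 = 1.7 mOsm/kg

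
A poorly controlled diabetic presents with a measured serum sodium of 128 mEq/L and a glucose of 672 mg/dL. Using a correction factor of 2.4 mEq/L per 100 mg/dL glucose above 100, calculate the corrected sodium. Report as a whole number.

Corrected Na = measured Na + 2.4 · (glucose − 100)/100
= 128 + 2.4 · (672 − 100)/100
= 128 + 13.7
= 141.7 mEq/L

142 mEq/L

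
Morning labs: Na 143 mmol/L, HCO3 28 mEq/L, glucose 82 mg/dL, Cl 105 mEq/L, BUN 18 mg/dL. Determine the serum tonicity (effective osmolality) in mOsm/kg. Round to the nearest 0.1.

290.6 mOsm/kg

Effective osmolality excludes urea (freely permeant across cell membranes):
2·Na + glucose/18
= 2·143 + 82/18
= 286 + 4.56
= 290.56 mOsm/kg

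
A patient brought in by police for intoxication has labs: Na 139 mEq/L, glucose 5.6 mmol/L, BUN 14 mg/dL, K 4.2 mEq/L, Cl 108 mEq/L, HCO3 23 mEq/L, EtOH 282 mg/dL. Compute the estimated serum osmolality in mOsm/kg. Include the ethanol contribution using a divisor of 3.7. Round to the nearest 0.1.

Calculated osmolality = 2·Na + glucose + BUN/2.8 + ethanol/3.7
= 2·139 + 5.6 + 14/2.8 + 282/3.7
= 278 + 5.60 + 5 + 76.22
= 364.82 mOsm/kg

364.8 mOsm/kg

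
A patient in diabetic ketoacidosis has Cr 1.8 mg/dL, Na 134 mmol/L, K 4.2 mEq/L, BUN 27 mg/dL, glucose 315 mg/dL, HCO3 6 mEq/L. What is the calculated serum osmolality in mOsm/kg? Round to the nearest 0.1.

Calculated osmolality = 2·Na + glucose/18 + BUN/2.8
= 2·134 + 315/18 + 27/2.8
= 268 + 17.50 + 9.64
= 295.14 mOsm/kg

295.1 mOsm/kg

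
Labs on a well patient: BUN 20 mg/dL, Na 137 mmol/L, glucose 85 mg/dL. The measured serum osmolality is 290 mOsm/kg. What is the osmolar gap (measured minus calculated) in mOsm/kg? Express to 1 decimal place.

4.1 mOsm/kg

Calculated osmolality = 2·Na + glucose/18 + BUN/2.8
= 2·137 + 85/18 + 20/2.8
= 274 + 4.72 + 7.14
= 285.86 mOsm/kg ≈ 285.9 mOsm/kg
Osmolar gap = measured − calculated = 290 − 285.9 = 4.1 mOsm/kg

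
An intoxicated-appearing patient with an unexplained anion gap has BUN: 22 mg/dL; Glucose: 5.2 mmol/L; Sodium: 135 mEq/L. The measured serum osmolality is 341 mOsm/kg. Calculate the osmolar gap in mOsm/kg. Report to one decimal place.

57.9 mOsm/kg

Calculated osmolality = 2·Na + glucose + BUN/2.8
= 2·135 + 5.2 + 22/2.8
= 270 + 5.20 + 7.86
= 283.06 mOsm/kg ≈ 283.1 mOsm/kg
Osmolar gap = measured − calculated = 341 − 283.1 = 57.9 mOsm/kg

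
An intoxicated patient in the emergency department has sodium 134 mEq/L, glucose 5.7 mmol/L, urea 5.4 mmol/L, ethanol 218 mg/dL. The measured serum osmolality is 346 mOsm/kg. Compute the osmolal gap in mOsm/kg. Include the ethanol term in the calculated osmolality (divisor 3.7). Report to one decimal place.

Calculated osmolality = 2·Na + glucose + urea + ethanol/3.7
= 2·134 + 5.7 + 5.4 + 218/3.7
= 268 + 5.70 + 5.40 + 58.92
= 338.02 mOsm/kg ≈ 338.0 mOsm/kg
Osmolar gap = measured − calculated = 346 − 338.0 = 8.0 mOsm/kg

8.0 mOsm/kg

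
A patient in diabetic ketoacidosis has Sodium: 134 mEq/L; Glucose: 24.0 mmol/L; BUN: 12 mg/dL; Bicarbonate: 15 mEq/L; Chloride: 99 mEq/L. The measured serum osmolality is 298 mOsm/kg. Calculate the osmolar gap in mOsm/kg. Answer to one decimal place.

Calculated osmolality = 2·Na + glucose + BUN/2.8
= 2·134 + 24 + 12/2.8
= 268 + 24 + 4.29
= 296.29 mOsm/kg ≈ 296.3 mOsm/kg
Osmolar gap = measured − calculated = 298 − 296.3 = 1.7 mOsm/kg

1.7 mOsm/kg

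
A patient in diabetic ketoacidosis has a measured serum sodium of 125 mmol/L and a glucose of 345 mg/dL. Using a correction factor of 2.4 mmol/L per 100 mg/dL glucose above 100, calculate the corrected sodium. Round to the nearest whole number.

131 mmol/L

Corrected Na = measured Na + 2.4 · (glucose − 100)/100
= 125 + 2.4 · (345 − 100)/100
= 125 + 5.9
= 130.9 mmol/L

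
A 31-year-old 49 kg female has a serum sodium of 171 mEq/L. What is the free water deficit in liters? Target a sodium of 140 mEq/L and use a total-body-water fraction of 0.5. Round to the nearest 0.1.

5.4 L

TBW = 0.5 · 49 = 24.5 L
Free water deficit = TBW · (Na/140 − 1)
= 24.5 · (171/140 − 1)
= 24.5 · 0.2214
= 5.42 L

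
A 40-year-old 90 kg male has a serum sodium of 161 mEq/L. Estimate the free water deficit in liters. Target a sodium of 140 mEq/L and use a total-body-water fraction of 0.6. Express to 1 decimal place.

8.1 L

TBW = 0.6 · 90 = 54 L
Free water deficit = TBW · (Na/140 − 1)
= 54 · (161/140 − 1)
= 54 · 0.15
= 8.1 L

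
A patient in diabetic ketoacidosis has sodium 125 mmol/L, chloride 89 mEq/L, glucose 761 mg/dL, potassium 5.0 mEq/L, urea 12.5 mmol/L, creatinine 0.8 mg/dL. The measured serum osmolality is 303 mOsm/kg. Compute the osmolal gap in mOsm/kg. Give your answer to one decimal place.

-1.8 mOsm/kg

Calculated osmolality = 2·Na + glucose/18 + urea
= 2·125 + 761/18 + 12.5
= 250 + 42.28 + 12.50
= 304.78 mOsm/kg ≈ 304.8 mOsm/kg
Osmolar gap = measured − calculated = 303 − 304.8 = -1.8 mOsm/kg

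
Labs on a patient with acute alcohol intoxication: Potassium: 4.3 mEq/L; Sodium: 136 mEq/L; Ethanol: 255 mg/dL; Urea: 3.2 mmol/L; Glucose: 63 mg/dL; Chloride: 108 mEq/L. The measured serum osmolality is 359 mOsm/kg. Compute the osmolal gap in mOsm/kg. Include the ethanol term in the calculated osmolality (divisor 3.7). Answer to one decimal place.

11.4 mOsm/kg

Calculated osmolality = 2·Na + glucose/18 + urea + ethanol/3.7
= 2·136 + 63/18 + 3.2 + 255/3.7
= 272 + 3.50 + 3.20 + 68.92
= 347.62 mOsm/kg ≈ 347.6 mOsm/kg
Osmolar gap = measured − calculated = 359 − 347.6 = 11.4 mOsm/kg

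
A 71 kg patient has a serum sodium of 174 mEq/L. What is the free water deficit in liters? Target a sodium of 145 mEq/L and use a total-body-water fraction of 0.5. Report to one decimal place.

7.1 L

TBW = 0.5 · 71 = 35.5 L
Free water deficit = TBW · (Na/145 − 1)
= 35.5 · (174/145 − 1)
= 35.5 · 0.2
= 7.1 L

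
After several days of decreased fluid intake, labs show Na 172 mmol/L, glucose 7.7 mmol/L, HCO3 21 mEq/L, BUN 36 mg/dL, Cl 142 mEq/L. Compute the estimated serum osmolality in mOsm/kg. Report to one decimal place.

364.6 mOsm/kg

Calculated osmolality = 2·Na + glucose + BUN/2.8
= 2·172 + 7.7 + 36/2.8
= 344 + 7.70 + 12.86
= 364.56 mOsm/kg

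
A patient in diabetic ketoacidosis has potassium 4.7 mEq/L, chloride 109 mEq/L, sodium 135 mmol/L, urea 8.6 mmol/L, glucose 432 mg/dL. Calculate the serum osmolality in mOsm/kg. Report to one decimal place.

Calculated osmolality = 2·Na + glucose/18 + urea
= 2·135 + 432/18 + 8.6
= 270 + 24 + 8.60
= 302.6 mOsm/kg

302.6 mOsm/kg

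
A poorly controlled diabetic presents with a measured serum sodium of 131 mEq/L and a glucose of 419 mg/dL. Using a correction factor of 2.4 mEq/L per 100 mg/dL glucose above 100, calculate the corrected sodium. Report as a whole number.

Corrected Na = measured Na + 2.4 · (glucose − 100)/100
= 131 + 2.4 · (419 − 100)/100
= 131 + 7.7
= 138.7 mEq/L

139 mEq/L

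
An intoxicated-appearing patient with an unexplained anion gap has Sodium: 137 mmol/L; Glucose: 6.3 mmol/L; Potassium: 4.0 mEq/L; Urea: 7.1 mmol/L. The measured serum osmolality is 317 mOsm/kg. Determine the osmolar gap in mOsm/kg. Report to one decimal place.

Calculated osmolality = 2·Na + glucose + urea
= 2·137 + 6.3 + 7.1
= 274 + 6.30 + 7.10
= 287.4 mOsm/kg ≈ 287.4 mOsm/kg
Osmolar gap = measured − calculated = 317 − 287.4 = 29.6 mOsm/kg

29.6 mOsm/kg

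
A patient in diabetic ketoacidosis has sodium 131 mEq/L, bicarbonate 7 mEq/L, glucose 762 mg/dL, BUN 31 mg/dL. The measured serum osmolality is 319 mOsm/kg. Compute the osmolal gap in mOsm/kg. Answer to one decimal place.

3.6 mOsm/kg

Calculated osmolality = 2·Na + glucose/18 + BUN/2.8
= 2·131 + 762/18 + 31/2.8
= 262 + 42.33 + 11.07
= 315.4 mOsm/kg ≈ 315.4 mOsm/kg
Osmolar gap = measured − calculated = 319 − 315.4 = 3.6 mOsm/kg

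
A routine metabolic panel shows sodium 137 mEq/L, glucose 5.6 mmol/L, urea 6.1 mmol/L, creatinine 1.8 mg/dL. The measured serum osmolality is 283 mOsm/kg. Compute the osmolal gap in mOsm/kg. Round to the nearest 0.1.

Calculated osmolality = 2·Na + glucose + urea
= 2·137 + 5.6 + 6.1
= 274 + 5.60 + 6.10
= 285.7 mOsm/kg ≈ 285.7 mOsm/kg
Osmolar gap = measured − calculated = 283 − 285.7 = -2.7 mOsm/kg

-2.7 mOsm/kg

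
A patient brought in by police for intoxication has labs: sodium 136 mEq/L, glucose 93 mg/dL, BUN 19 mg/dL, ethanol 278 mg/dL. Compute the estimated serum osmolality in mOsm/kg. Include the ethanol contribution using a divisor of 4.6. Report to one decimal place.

344.4 mOsm/kg

Calculated osmolality = 2·Na + glucose/18 + BUN/2.8 + ethanol/4.6
= 2·136 + 93/18 + 19/2.8 + 278/4.6
= 272 + 5.17 + 6.79 + 60.43
= 344.39 mOsm/kg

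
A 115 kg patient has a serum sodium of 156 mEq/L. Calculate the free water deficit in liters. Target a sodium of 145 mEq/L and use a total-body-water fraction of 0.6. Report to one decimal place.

TBW = 0.6 · 115 = 69 L
Free water deficit = TBW · (Na/145 − 1)
= 69 · (156/145 − 1)
= 69 · 0.0759
= 5.24 L

5.2 L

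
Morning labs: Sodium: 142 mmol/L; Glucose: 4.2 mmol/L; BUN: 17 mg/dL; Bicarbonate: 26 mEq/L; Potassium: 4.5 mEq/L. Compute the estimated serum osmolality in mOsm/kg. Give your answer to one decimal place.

294.3 mOsm/kg

Calculated osmolality = 2·Na + glucose + BUN/2.8
= 2·142 + 4.2 + 17/2.8
= 284 + 4.20 + 6.07
= 294.27 mOsm/kg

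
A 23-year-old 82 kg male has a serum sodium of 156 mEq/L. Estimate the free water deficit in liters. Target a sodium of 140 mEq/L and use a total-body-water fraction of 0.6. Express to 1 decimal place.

TBW = 0.6 · 82 = 49.2 L
Free water deficit = TBW · (Na/140 − 1)
= 49.2 · (156/140 − 1)
= 49.2 · 0.1143
= 5.62 L

5.6 L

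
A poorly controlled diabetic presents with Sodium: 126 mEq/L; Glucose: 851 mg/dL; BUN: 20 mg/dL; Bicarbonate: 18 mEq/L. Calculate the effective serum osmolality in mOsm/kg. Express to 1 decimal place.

Effective osmolality excludes urea (freely permeant across cell membranes):
2·Na + glucose/18
= 2·126 + 851/18
= 252 + 47.28
= 299.28 mOsm/kg

299.3 mOsm/kg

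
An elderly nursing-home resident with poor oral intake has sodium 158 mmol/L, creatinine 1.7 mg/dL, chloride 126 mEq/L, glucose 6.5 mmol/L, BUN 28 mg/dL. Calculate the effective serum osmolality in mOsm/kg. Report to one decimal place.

322.5 mOsm/kg

Effective osmolality excludes urea (freely permeant across cell membranes):
2·Na + glucose
= 2·158 + 6.5
= 316 + 6.5
= 322.5 mOsm/kg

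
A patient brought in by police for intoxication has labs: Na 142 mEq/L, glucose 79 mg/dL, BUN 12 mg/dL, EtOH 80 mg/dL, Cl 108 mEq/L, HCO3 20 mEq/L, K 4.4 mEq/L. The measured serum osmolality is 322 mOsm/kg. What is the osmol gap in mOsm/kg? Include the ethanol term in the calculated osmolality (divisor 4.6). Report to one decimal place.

11.9 mOsm/kg

Calculated osmolality = 2·Na + glucose/18 + BUN/2.8 + ethanol/4.6
= 2·142 + 79/18 + 12/2.8 + 80/4.6
= 284 + 4.39 + 4.29 + 17.39
= 310.07 mOsm/kg ≈ 310.1 mOsm/kg
Osmolar gap = measured − calculated = 322 − 310.1 = 11.9 mOsm/kg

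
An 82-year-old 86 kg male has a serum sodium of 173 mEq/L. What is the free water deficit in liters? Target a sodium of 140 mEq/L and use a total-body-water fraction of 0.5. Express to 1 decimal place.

TBW = 0.5 · 86 = 43 L
Free water deficit = TBW · (Na/140 − 1)
= 43 · (173/140 − 1)
= 43 · 0.2357
= 10.14 L

10.1 L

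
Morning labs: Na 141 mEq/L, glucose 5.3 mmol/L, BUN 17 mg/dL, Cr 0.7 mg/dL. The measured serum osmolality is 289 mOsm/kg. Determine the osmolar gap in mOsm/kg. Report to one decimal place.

Calculated osmolality = 2·Na + glucose + BUN/2.8
= 2·141 + 5.3 + 17/2.8
= 282 + 5.30 + 6.07
= 293.37 mOsm/kg ≈ 293.4 mOsm/kg
Osmolar gap = measured − calculated = 289 − 293.4 = -4.4 mOsm/kg

-4.4 mOsm/kg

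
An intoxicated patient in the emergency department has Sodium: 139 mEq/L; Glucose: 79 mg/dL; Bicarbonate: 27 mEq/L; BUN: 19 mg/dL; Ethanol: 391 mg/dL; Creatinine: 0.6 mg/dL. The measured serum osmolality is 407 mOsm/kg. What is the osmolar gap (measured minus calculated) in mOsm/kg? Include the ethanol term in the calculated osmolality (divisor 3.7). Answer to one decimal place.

12.1 mOsm/kg

Calculated osmolality = 2·Na + glucose/18 + BUN/2.8 + ethanol/3.7
= 2·139 + 79/18 + 19/2.8 + 391/3.7
= 278 + 4.39 + 6.79 + 105.68
= 394.86 mOsm/kg ≈ 394.9 mOsm/kg
Osmolar gap = measured − calculated = 407 − 394.9 = 12.1 mOsm/kg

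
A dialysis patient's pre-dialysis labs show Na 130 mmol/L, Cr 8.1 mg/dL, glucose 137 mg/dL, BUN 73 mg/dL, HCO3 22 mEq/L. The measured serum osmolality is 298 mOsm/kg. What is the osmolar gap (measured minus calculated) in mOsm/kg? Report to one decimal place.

4.3 mOsm/kg

Calculated osmolality = 2·Na + glucose/18 + BUN/2.8
= 2·130 + 137/18 + 73/2.8
= 260 + 7.61 + 26.07
= 293.68 mOsm/kg ≈ 293.7 mOsm/kg
Osmolar gap = measured − calculated = 298 − 293.7 = 4.3 mOsm/kg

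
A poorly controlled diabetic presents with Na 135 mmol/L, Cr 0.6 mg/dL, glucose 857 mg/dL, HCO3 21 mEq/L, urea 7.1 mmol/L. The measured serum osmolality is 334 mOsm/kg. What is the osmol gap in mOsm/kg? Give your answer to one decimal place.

9.3 mOsm/kg

Calculated osmolality = 2·Na + glucose/18 + urea
= 2·135 + 857/18 + 7.1
= 270 + 47.61 + 7.10
= 324.71 mOsm/kg ≈ 324.7 mOsm/kg
Osmolar gap = measured − calculated = 334 − 324.7 = 9.3 mOsm/kg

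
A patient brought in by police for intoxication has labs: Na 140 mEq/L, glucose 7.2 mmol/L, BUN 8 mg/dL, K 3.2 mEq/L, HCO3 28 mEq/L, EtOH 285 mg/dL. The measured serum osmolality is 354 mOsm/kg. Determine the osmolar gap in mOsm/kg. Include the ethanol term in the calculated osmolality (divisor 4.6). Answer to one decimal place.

Calculated osmolality = 2·Na + glucose + BUN/2.8 + ethanol/4.6
= 2·140 + 7.2 + 8/2.8 + 285/4.6
= 280 + 7.20 + 2.86 + 61.96
= 352.02 mOsm/kg ≈ 352.0 mOsm/kg
Osmolar gap = measured − calculated = 354 − 352.0 = 2.0 mOsm/kg

2.0 mOsm/kg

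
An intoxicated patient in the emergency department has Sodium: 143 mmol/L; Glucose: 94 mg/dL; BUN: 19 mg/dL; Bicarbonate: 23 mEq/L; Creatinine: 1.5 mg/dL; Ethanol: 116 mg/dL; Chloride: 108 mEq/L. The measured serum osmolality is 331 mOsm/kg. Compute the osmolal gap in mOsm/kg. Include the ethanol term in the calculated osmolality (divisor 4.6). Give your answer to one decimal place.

Calculated osmolality = 2·Na + glucose/18 + BUN/2.8 + ethanol/4.6
= 2·143 + 94/18 + 19/2.8 + 116/4.6
= 286 + 5.22 + 6.79 + 25.22
= 323.23 mOsm/kg ≈ 323.2 mOsm/kg
Osmolar gap = measured − calculated = 331 − 323.2 = 7.8 mOsm/kg

7.8 mOsm/kg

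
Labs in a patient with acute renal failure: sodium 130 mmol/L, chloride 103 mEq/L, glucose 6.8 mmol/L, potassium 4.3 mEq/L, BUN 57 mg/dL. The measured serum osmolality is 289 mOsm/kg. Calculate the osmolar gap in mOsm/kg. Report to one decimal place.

Calculated osmolality = 2·Na + glucose + BUN/2.8
= 2·130 + 6.8 + 57/2.8
= 260 + 6.80 + 20.36
= 287.16 mOsm/kg ≈ 287.2 mOsm/kg
Osmolar gap = measured − calculated = 289 − 287.2 = 1.8 mOsm/kg

1.8 mOsm/kg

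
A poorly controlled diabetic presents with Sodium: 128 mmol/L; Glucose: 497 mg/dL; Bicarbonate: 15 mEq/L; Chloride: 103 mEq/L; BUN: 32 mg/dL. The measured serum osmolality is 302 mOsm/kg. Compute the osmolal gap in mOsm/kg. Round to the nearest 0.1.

7.0 mOsm/kg

Calculated osmolality = 2·Na + glucose/18 + BUN/2.8
= 2·128 + 497/18 + 32/2.8
= 256 + 27.61 + 11.43
= 295.04 mOsm/kg ≈ 295.0 mOsm/kg
Osmolar gap = measured − calculated = 302 − 295.0 = 7.0 mOsm/kg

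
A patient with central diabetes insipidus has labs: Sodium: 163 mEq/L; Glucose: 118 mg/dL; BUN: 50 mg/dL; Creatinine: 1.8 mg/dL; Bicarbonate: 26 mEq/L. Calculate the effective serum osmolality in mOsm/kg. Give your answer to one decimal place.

Effective osmolality excludes urea (freely permeant across cell membranes):
2·Na + glucose/18
= 2·163 + 118/18
= 326 + 6.56
= 332.56 mOsm/kg

332.6 mOsm/kg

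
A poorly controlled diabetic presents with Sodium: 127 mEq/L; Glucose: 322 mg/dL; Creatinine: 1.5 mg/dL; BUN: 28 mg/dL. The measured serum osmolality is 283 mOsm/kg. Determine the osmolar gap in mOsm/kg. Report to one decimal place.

Calculated osmolality = 2·Na + glucose/18 + BUN/2.8
= 2·127 + 322/18 + 28/2.8
= 254 + 17.89 + 10
= 281.89 mOsm/kg ≈ 281.9 mOsm/kg
Osmolar gap = measured − calculated = 283 − 281.9 = 1.1 mOsm/kg

1.1 mOsm/kg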